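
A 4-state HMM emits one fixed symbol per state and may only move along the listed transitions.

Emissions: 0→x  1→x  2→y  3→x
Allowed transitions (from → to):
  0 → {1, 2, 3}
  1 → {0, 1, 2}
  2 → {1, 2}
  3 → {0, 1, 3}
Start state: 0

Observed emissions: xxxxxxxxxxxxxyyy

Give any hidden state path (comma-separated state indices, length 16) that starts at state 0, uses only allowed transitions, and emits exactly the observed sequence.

  [0] x  {0,1,3}  => 0  start
  [1] x  {0,1,3}  => 1  0->1 ok
  [2] x  {0,1,3}  => 1  1->1 ok
  [3] x  {0,1,3}  => 0  1->0 ok
  [4] x  {0,1,3}  => 3  0->3 ok
  [5] x  {0,1,3}  => 3  3->3 ok
  [6] x  {0,1,3}  => 3  3->3 ok
  [7] x  {0,1,3}  => 3  3->3 ok
  [8] x  {0,1,3}  => 3  3->3 ok
  [9] x  {0,1,3}  => 3  3->3 ok
  [10] x  {0,1,3}  => 0  3->0 ok
  [11] x  {0,1,3}  => 3  0->3 ok
  [12] x  {0,1,3}  => 0  3->0 ok
  [13] y  {2}  => 2  0->2 ok
  [14] y  {2}  => 2  2->2 ok
  [15] y  {2}  => 2  2->2 ok

0,1,1,0,3,3,3,3,3,3,0,3,0,2,2,2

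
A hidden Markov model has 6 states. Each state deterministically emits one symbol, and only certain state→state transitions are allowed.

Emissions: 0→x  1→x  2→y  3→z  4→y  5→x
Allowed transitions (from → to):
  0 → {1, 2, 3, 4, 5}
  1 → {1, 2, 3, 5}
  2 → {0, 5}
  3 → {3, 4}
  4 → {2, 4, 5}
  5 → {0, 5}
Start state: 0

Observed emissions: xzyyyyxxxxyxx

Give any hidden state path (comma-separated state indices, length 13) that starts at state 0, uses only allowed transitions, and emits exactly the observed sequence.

0,3,4,4,4,4,5,5,5,0,4,5,5

  0: obs=x cand={0,1,5} pick 0 [start]
  1: obs=z cand={3} pick 3 [0->3 ok]
  2: obs=y cand={2,4} pick 4 [3->4 ok]
  3: obs=y cand={2,4} pick 4 [4->4 ok]
  4: obs=y cand={2,4} pick 4 [4->4 ok]
  5: obs=y cand={2,4} pick 4 [4->4 ok]
  6: obs=x cand={0,1,5} pick 5 [4->5 ok]
  7: obs=x cand={0,1,5} pick 5 [5->5 ok]
  8: obs=x cand={0,1,5} pick 5 [5->5 ok]
  9: obs=x cand={0,1,5} pick 0 [5->0 ok]
  10: obs=y cand={2,4} pick 4 [0->4 ok]
  11: obs=x cand={0,1,5} pick 5 [4->5 ok]
  12: obs=x cand={0,1,5} pick 5 [5->5 ok]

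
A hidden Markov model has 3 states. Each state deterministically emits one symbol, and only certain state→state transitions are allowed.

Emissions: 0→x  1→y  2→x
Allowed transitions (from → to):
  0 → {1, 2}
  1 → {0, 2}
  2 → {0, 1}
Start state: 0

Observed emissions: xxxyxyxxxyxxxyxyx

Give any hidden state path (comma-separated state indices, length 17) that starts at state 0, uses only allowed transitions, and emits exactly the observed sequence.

  0: obs=x cand={0,2} pick 0 [start]
  1: obs=x cand={0,2} pick 2 [0->2 ok]
  2: obs=x cand={0,2} pick 0 [2->0 ok]
  3: obs=y cand={1} pick 1 [0->1 ok]
  4: obs=x cand={0,2} pick 2 [1->2 ok]
  5: obs=y cand={1} pick 1 [2->1 ok]
  6: obs=x cand={0,2} pick 2 [1->2 ok]
  7: obs=x cand={0,2} pick 0 [2->0 ok]
  8: obs=x cand={0,2} pick 2 [0->2 ok]
  9: obs=y cand={1} pick 1 [2->1 ok]
  10: obs=x cand={0,2} pick 2 [1->2 ok]
  11: obs=x cand={0,2} pick 0 [2->0 ok]
  12: obs=x cand={0,2} pick 2 [0->2 ok]
  13: obs=y cand={1} pick 1 [2->1 ok]
  14: obs=x cand={0,2} pick 0 [1->0 ok]
  15: obs=y cand={1} pick 1 [0->1 ok]
  16: obs=x cand={0,2} pick 2 [1->2 ok]

0,2,0,1,2,1,2,0,2,1,2,0,2,1,0,1,2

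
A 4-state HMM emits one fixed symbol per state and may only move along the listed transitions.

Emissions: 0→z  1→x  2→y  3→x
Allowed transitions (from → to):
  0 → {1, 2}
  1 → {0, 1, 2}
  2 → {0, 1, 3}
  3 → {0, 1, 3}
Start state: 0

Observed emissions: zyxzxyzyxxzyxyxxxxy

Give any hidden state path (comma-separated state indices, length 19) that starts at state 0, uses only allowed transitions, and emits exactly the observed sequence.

0,2,3,0,1,2,0,2,3,3,0,2,1,2,3,3,1,1,2

  0: obs=z cand={0} pick 0 [start]
  1: obs=y cand={2} pick 2 [0->2 ok]
  2: obs=x cand={1,3} pick 3 [2->3 ok]
  3: obs=z cand={0} pick 0 [3->0 ok]
  4: obs=x cand={1,3} pick 1 [0->1 ok]
  5: obs=y cand={2} pick 2 [1->2 ok]
  6: obs=z cand={0} pick 0 [2->0 ok]
  7: obs=y cand={2} pick 2 [0->2 ok]
  8: obs=x cand={1,3} pick 3 [2->3 ok]
  9: obs=x cand={1,3} pick 3 [3->3 ok]
  10: obs=z cand={0} pick 0 [3->0 ok]
  11: obs=y cand={2} pick 2 [0->2 ok]
  12: obs=x cand={1,3} pick 1 [2->1 ok]
  13: obs=y cand={2} pick 2 [1->2 ok]
  14: obs=x cand={1,3} pick 3 [2->3 ok]
  15: obs=x cand={1,3} pick 3 [3->3 ok]
  16: obs=x cand={1,3} pick 1 [3->1 ok]
  17: obs=x cand={1,3} pick 1 [1->1 ok]
  18: obs=y cand={2} pick 2 [1->2 ok]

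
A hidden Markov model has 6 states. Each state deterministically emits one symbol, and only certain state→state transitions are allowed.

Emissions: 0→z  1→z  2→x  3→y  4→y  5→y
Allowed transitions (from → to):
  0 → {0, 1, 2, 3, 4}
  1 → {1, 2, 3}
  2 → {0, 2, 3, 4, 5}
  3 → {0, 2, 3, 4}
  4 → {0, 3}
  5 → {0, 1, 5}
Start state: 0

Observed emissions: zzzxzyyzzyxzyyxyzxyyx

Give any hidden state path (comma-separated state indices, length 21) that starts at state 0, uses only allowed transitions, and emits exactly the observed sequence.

0,1,1,2,0,3,4,0,1,3,2,0,3,3,2,4,0,2,4,3,2

  [0] z  {0,1}  => 0  start
  [1] z  {0,1}  => 1  0->1 ok
  [2] z  {0,1}  => 1  1->1 ok
  [3] x  {2}  => 2  1->2 ok
  [4] z  {0,1}  => 0  2->0 ok
  [5] y  {3,4,5}  => 3  0->3 ok
  [6] y  {3,4,5}  => 4  3->4 ok
  [7] z  {0,1}  => 0  4->0 ok
  [8] z  {0,1}  => 1  0->1 ok
  [9] y  {3,4,5}  => 3  1->3 ok
  [10] x  {2}  => 2  3->2 ok
  [11] z  {0,1}  => 0  2->0 ok
  [12] y  {3,4,5}  => 3  0->3 ok
  [13] y  {3,4,5}  => 3  3->3 ok
  [14] x  {2}  => 2  3->2 ok
  [15] y  {3,4,5}  => 4  2->4 ok
  [16] z  {0,1}  => 0  4->0 ok
  [17] x  {2}  => 2  0->2 ok
  [18] y  {3,4,5}  => 4  2->4 ok
  [19] y  {3,4,5}  => 3  4->3 ok
  [20] x  {2}  => 2  3->2 ok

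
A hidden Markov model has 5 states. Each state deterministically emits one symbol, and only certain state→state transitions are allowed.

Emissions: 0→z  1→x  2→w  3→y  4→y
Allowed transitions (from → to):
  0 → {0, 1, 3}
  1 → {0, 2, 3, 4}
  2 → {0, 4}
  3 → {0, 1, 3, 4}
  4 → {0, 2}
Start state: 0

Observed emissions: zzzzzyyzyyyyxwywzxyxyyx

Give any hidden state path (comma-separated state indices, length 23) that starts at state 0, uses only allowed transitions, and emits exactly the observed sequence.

  [0] z  {0}  => 0  start
  [1] z  {0}  => 0  0->0 ok
  [2] z  {0}  => 0  0->0 ok
  [3] z  {0}  => 0  0->0 ok
  [4] z  {0}  => 0  0->0 ok
  [5] y  {3,4}  => 3  0->3 ok
  [6] y  {3,4}  => 4  3->4 ok
  [7] z  {0}  => 0  4->0 ok
  [8] y  {3,4}  => 3  0->3 ok
  [9] y  {3,4}  => 3  3->3 ok
  [10] y  {3,4}  => 3  3->3 ok
  [11] y  {3,4}  => 3  3->3 ok
  [12] x  {1}  => 1  3->1 ok
  [13] w  {2}  => 2  1->2 ok
  [14] y  {3,4}  => 4  2->4 ok
  [15] w  {2}  => 2  4->2 ok
  [16] z  {0}  => 0  2->0 ok
  [17] x  {1}  => 1  0->1 ok
  [18] y  {3,4}  => 3  1->3 ok
  [19] x  {1}  => 1  3->1 ok
  [20] y  {3,4}  => 3  1->3 ok
  [21] y  {3,4}  => 3  3->3 ok
  [22] x  {1}  => 1  3->1 ok

0,0,0,0,0,3,4,0,3,3,3,3,1,2,4,2,0,1,3,1,3,3,1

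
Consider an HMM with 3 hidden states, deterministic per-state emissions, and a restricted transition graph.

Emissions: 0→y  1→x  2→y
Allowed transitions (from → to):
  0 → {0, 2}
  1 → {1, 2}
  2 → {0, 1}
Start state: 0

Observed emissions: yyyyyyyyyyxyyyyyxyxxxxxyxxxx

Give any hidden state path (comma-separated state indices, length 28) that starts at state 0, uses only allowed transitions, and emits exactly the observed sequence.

  0: obs=y cand={0,2} pick 0 [start]
  1: obs=y cand={0,2} pick 2 [0->2 ok]
  2: obs=y cand={0,2} pick 0 [2->0 ok]
  3: obs=y cand={0,2} pick 0 [0->0 ok]
  4: obs=y cand={0,2} pick 0 [0->0 ok]
  5: obs=y cand={0,2} pick 0 [0->0 ok]
  6: obs=y cand={0,2} pick 2 [0->2 ok]
  7: obs=y cand={0,2} pick 0 [2->0 ok]
  8: obs=y cand={0,2} pick 0 [0->0 ok]
  9: obs=y cand={0,2} pick 2 [0->2 ok]
  10: obs=x cand={1} pick 1 [2->1 ok]
  11: obs=y cand={0,2} pick 2 [1->2 ok]
  12: obs=y cand={0,2} pick 0 [2->0 ok]
  13: obs=y cand={0,2} pick 0 [0->0 ok]
  14: obs=y cand={0,2} pick 0 [0->0 ok]
  15: obs=y cand={0,2} pick 2 [0->2 ok]
  16: obs=x cand={1} pick 1 [2->1 ok]
  17: obs=y cand={0,2} pick 2 [1->2 ok]
  18: obs=x cand={1} pick 1 [2->1 ok]
  19: obs=x cand={1} pick 1 [1->1 ok]
  20: obs=x cand={1} pick 1 [1->1 ok]
  21: obs=x cand={1} pick 1 [1->1 ok]
  22: obs=x cand={1} pick 1 [1->1 ok]
  23: obs=y cand={0,2} pick 2 [1->2 ok]
  24: obs=x cand={1} pick 1 [2->1 ok]
  25: obs=x cand={1} pick 1 [1->1 ok]
  26: obs=x cand={1} pick 1 [1->1 ok]
  27: obs=x cand={1} pick 1 [1->1 ok]

0,2,0,0,0,0,2,0,0,2,1,2,0,0,0,2,1,2,1,1,1,1,1,2,1,1,1,1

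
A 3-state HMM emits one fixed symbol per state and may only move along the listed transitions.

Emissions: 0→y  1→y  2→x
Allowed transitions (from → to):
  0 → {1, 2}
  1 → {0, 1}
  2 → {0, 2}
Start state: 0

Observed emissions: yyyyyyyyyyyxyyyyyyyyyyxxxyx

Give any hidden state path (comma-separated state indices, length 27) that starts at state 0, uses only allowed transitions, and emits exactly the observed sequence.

0,1,0,1,0,1,0,1,0,1,0,2,0,1,1,1,0,1,1,0,1,0,2,2,2,0,2

  pos 0: y in {0,1}, choose 0; start
  pos 1: y in {0,1}, choose 1; 0->1 ok
  pos 2: y in {0,1}, choose 0; 1->0 ok
  pos 3: y in {0,1}, choose 1; 0->1 ok
  pos 4: y in {0,1}, choose 0; 1->0 ok
  pos 5: y in {0,1}, choose 1; 0->1 ok
  pos 6: y in {0,1}, choose 0; 1->0 ok
  pos 7: y in {0,1}, choose 1; 0->1 ok
  pos 8: y in {0,1}, choose 0; 1->0 ok
  pos 9: y in {0,1}, choose 1; 0->1 ok
  pos 10: y in {0,1}, choose 0; 1->0 ok
  pos 11: x in {2}, choose 2; 0->2 ok
  pos 12: y in {0,1}, choose 0; 2->0 ok
  pos 13: y in {0,1}, choose 1; 0->1 ok
  pos 14: y in {0,1}, choose 1; 1->1 ok
  pos 15: y in {0,1}, choose 1; 1->1 ok
  pos 16: y in {0,1}, choose 0; 1->0 ok
  pos 17: y in {0,1}, choose 1; 0->1 ok
  pos 18: y in {0,1}, choose 1; 1->1 ok
  pos 19: y in {0,1}, choose 0; 1->0 ok
  pos 20: y in {0,1}, choose 1; 0->1 ok
  pos 21: y in {0,1}, choose 0; 1->0 ok
  pos 22: x in {2}, choose 2; 0->2 ok
  pos 23: x in {2}, choose 2; 2->2 ok
  pos 24: x in {2}, choose 2; 2->2 ok
  pos 25: y in {0,1}, choose 0; 2->0 ok
  pos 26: x in {2}, choose 2; 0->2 ok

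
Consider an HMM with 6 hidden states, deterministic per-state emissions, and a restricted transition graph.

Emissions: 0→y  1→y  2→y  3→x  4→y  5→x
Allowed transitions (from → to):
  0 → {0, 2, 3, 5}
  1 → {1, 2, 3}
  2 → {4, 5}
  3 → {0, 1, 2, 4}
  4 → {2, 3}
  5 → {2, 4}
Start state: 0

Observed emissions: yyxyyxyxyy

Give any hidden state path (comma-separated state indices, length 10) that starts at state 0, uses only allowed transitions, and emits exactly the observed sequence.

  t0 'y' -> {0,1,2,4}, take 0 (start)
  t1 'y' -> {0,1,2,4}, take 0 (0->0 ok)
  t2 'x' -> {3,5}, take 5 (0->5 ok)
  t3 'y' -> {0,1,2,4}, take 2 (5->2 ok)
  t4 'y' -> {0,1,2,4}, take 4 (2->4 ok)
  t5 'x' -> {3,5}, take 3 (4->3 ok)
  t6 'y' -> {0,1,2,4}, take 2 (3->2 ok)
  t7 'x' -> {3,5}, take 5 (2->5 ok)
  t8 'y' -> {0,1,2,4}, take 4 (5->4 ok)
  t9 'y' -> {0,1,2,4}, take 2 (4->2 ok)

0,0,5,2,4,3,2,5,4,2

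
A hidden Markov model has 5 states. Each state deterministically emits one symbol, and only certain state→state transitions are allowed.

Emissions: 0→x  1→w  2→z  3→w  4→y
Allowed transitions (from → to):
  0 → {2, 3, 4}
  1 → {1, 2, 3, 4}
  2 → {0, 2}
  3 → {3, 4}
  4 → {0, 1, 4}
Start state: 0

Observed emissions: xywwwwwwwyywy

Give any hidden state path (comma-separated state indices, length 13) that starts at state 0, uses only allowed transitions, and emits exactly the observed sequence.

  t0 'x' -> {0}, take 0 (start)
  t1 'y' -> {4}, take 4 (0->4 ok)
  t2 'w' -> {1,3}, take 1 (4->1 ok)
  t3 'w' -> {1,3}, take 1 (1->1 ok)
  t4 'w' -> {1,3}, take 1 (1->1 ok)
  t5 'w' -> {1,3}, take 1 (1->1 ok)
  t6 'w' -> {1,3}, take 3 (1->3 ok)
  t7 'w' -> {1,3}, take 3 (3->3 ok)
  t8 'w' -> {1,3}, take 3 (3->3 ok)
  t9 'y' -> {4}, take 4 (3->4 ok)
  t10 'y' -> {4}, take 4 (4->4 ok)
  t11 'w' -> {1,3}, take 1 (4->1 ok)
  t12 'y' -> {4}, take 4 (1->4 ok)

0,4,1,1,1,1,3,3,3,4,4,1,4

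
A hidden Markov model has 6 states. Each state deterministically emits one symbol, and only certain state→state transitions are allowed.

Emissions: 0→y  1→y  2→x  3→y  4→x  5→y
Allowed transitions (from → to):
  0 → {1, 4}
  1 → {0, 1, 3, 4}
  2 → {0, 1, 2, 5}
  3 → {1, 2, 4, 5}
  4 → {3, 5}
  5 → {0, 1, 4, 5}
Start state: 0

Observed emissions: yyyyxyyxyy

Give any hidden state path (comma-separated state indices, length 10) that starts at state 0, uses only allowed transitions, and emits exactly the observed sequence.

0,1,1,0,4,5,5,4,5,0

  t0 'y' -> {0,1,3,5}, take 0 (start)
  t1 'y' -> {0,1,3,5}, take 1 (0->1 ok)
  t2 'y' -> {0,1,3,5}, take 1 (1->1 ok)
  t3 'y' -> {0,1,3,5}, take 0 (1->0 ok)
  t4 'x' -> {2,4}, take 4 (0->4 ok)
  t5 'y' -> {0,1,3,5}, take 5 (4->5 ok)
  t6 'y' -> {0,1,3,5}, take 5 (5->5 ok)
  t7 'x' -> {2,4}, take 4 (5->4 ok)
  t8 'y' -> {0,1,3,5}, take 5 (4->5 ok)
  t9 'y' -> {0,1,3,5}, take 0 (5->0 ok)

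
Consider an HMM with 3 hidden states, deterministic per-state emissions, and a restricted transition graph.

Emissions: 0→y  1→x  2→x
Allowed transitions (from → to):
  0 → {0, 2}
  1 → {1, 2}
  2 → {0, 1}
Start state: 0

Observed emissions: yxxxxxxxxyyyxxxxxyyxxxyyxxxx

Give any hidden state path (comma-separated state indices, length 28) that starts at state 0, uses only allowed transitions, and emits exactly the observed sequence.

  0: obs=y cand={0} pick 0 [start]
  1: obs=x cand={1,2} pick 2 [0->2 ok]
  2: obs=x cand={1,2} pick 1 [2->1 ok]
  3: obs=x cand={1,2} pick 1 [1->1 ok]
  4: obs=x cand={1,2} pick 2 [1->2 ok]
  5: obs=x cand={1,2} pick 1 [2->1 ok]
  6: obs=x cand={1,2} pick 1 [1->1 ok]
  7: obs=x cand={1,2} pick 1 [1->1 ok]
  8: obs=x cand={1,2} pick 2 [1->2 ok]
  9: obs=y cand={0} pick 0 [2->0 ok]
  10: obs=y cand={0} pick 0 [0->0 ok]
  11: obs=y cand={0} pick 0 [0->0 ok]
  12: obs=x cand={1,2} pick 2 [0->2 ok]
  13: obs=x cand={1,2} pick 1 [2->1 ok]
  14: obs=x cand={1,2} pick 2 [1->2 ok]
  15: obs=x cand={1,2} pick 1 [2->1 ok]
  16: obs=x cand={1,2} pick 2 [1->2 ok]
  17: obs=y cand={0} pick 0 [2->0 ok]
  18: obs=y cand={0} pick 0 [0->0 ok]
  19: obs=x cand={1,2} pick 2 [0->2 ok]
  20: obs=x cand={1,2} pick 1 [2->1 ok]
  21: obs=x cand={1,2} pick 2 [1->2 ok]
  22: obs=y cand={0} pick 0 [2->0 ok]
  23: obs=y cand={0} pick 0 [0->0 ok]
  24: obs=x cand={1,2} pick 2 [0->2 ok]
  25: obs=x cand={1,2} pick 1 [2->1 ok]
  26: obs=x cand={1,2} pick 1 [1->1 ok]
  27: obs=x cand={1,2} pick 1 [1->1 ok]

0,2,1,1,2,1,1,1,2,0,0,0,2,1,2,1,2,0,0,2,1,2,0,0,2,1,1,1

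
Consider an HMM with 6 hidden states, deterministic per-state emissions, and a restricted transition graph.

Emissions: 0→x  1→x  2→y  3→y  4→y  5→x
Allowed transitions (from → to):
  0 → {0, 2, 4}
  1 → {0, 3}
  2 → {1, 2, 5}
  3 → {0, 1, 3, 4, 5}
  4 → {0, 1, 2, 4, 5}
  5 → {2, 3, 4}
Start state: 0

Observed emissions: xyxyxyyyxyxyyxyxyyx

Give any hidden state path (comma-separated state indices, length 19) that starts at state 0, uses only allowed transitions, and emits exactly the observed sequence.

0,4,0,2,5,2,2,2,5,2,5,3,3,5,3,5,4,2,5

  t0 'x' -> {0,1,5}, take 0 (start)
  t1 'y' -> {2,3,4}, take 4 (0->4 ok)
  t2 'x' -> {0,1,5}, take 0 (4->0 ok)
  t3 'y' -> {2,3,4}, take 2 (0->2 ok)
  t4 'x' -> {0,1,5}, take 5 (2->5 ok)
  t5 'y' -> {2,3,4}, take 2 (5->2 ok)
  t6 'y' -> {2,3,4}, take 2 (2->2 ok)
  t7 'y' -> {2,3,4}, take 2 (2->2 ok)
  t8 'x' -> {0,1,5}, take 5 (2->5 ok)
  t9 'y' -> {2,3,4}, take 2 (5->2 ok)
  t10 'x' -> {0,1,5}, take 5 (2->5 ok)
  t11 'y' -> {2,3,4}, take 3 (5->3 ok)
  t12 'y' -> {2,3,4}, take 3 (3->3 ok)
  t13 'x' -> {0,1,5}, take 5 (3->5 ok)
  t14 'y' -> {2,3,4}, take 3 (5->3 ok)
  t15 'x' -> {0,1,5}, take 5 (3->5 ok)
  t16 'y' -> {2,3,4}, take 4 (5->4 ok)
  t17 'y' -> {2,3,4}, take 2 (4->2 ok)
  t18 'x' -> {0,1,5}, take 5 (2->5 ok)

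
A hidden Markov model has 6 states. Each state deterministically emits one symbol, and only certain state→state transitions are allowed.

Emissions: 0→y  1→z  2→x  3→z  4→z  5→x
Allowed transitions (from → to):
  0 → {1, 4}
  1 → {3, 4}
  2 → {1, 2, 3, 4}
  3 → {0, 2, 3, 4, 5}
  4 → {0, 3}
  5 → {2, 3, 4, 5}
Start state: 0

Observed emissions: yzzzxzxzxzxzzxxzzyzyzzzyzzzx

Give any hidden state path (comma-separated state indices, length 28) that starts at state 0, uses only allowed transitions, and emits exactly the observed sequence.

0,1,4,3,5,3,5,3,5,3,5,4,3,5,2,4,3,0,4,0,4,3,4,0,1,4,3,2

  pos 0: y in {0}, choose 0; start
  pos 1: z in {1,3,4}, choose 1; 0->1 ok
  pos 2: z in {1,3,4}, choose 4; 1->4 ok
  pos 3: z in {1,3,4}, choose 3; 4->3 ok
  pos 4: x in {2,5}, choose 5; 3->5 ok
  pos 5: z in {1,3,4}, choose 3; 5->3 ok
  pos 6: x in {2,5}, choose 5; 3->5 ok
  pos 7: z in {1,3,4}, choose 3; 5->3 ok
  pos 8: x in {2,5}, choose 5; 3->5 ok
  pos 9: z in {1,3,4}, choose 3; 5->3 ok
  pos 10: x in {2,5}, choose 5; 3->5 ok
  pos 11: z in {1,3,4}, choose 4; 5->4 ok
  pos 12: z in {1,3,4}, choose 3; 4->3 ok
  pos 13: x in {2,5}, choose 5; 3->5 ok
  pos 14: x in {2,5}, choose 2; 5->2 ok
  pos 15: z in {1,3,4}, choose 4; 2->4 ok
  pos 16: z in {1,3,4}, choose 3; 4->3 ok
  pos 17: y in {0}, choose 0; 3->0 ok
  pos 18: z in {1,3,4}, choose 4; 0->4 ok
  pos 19: y in {0}, choose 0; 4->0 ok
  pos 20: z in {1,3,4}, choose 4; 0->4 ok
  pos 21: z in {1,3,4}, choose 3; 4->3 ok
  pos 22: z in {1,3,4}, choose 4; 3->4 ok
  pos 23: y in {0}, choose 0; 4->0 ok
  pos 24: z in {1,3,4}, choose 1; 0->1 ok
  pos 25: z in {1,3,4}, choose 4; 1->4 ok
  pos 26: z in {1,3,4}, choose 3; 4->3 ok
  pos 27: x in {2,5}, choose 2; 3->2 ok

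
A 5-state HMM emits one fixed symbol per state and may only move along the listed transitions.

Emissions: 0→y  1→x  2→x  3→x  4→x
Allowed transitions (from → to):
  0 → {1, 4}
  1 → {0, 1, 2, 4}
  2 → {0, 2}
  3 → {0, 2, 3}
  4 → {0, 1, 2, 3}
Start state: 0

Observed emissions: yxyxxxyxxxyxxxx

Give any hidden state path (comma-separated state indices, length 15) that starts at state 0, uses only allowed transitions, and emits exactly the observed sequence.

0,1,0,4,3,3,0,1,1,1,0,1,1,1,2

  [0] y  {0}  => 0  start
  [1] x  {1,2,3,4}  => 1  0->1 ok
  [2] y  {0}  => 0  1->0 ok
  [3] x  {1,2,3,4}  => 4  0->4 ok
  [4] x  {1,2,3,4}  => 3  4->3 ok
  [5] x  {1,2,3,4}  => 3  3->3 ok
  [6] y  {0}  => 0  3->0 ok
  [7] x  {1,2,3,4}  => 1  0->1 ok
  [8] x  {1,2,3,4}  => 1  1->1 ok
  [9] x  {1,2,3,4}  => 1  1->1 ok
  [10] y  {0}  => 0  1->0 ok
  [11] x  {1,2,3,4}  => 1  0->1 ok
  [12] x  {1,2,3,4}  => 1  1->1 ok
  [13] x  {1,2,3,4}  => 1  1->1 ok
  [14] x  {1,2,3,4}  => 2  1->2 ok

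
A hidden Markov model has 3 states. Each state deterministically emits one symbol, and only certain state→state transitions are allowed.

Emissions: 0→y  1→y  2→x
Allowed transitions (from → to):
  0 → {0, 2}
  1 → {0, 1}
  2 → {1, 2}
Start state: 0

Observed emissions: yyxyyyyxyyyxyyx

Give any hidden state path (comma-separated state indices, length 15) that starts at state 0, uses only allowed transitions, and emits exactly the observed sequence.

0,0,2,1,1,1,0,2,1,0,0,2,1,0,2

  0: obs=y cand={0,1} pick 0 [start]
  1: obs=y cand={0,1} pick 0 [0->0 ok]
  2: obs=x cand={2} pick 2 [0->2 ok]
  3: obs=y cand={0,1} pick 1 [2->1 ok]
  4: obs=y cand={0,1} pick 1 [1->1 ok]
  5: obs=y cand={0,1} pick 1 [1->1 ok]
  6: obs=y cand={0,1} pick 0 [1->0 ok]
  7: obs=x cand={2} pick 2 [0->2 ok]
  8: obs=y cand={0,1} pick 1 [2->1 ok]
  9: obs=y cand={0,1} pick 0 [1->0 ok]
  10: obs=y cand={0,1} pick 0 [0->0 ok]
  11: obs=x cand={2} pick 2 [0->2 ok]
  12: obs=y cand={0,1} pick 1 [2->1 ok]
  13: obs=y cand={0,1} pick 0 [1->0 ok]
  14: obs=x cand={2} pick 2 [0->2 ok]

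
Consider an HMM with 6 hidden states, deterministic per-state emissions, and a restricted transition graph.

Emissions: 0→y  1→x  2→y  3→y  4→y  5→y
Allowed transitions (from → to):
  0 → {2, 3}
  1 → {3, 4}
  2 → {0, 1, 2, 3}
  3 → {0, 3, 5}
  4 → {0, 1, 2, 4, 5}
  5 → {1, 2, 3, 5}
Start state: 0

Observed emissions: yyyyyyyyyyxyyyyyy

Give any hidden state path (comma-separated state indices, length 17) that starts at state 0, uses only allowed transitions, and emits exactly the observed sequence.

0,2,3,5,3,3,0,2,3,5,1,4,2,3,5,5,2

  0: obs=y cand={0,2,3,4,5} pick 0 [start]
  1: obs=y cand={0,2,3,4,5} pick 2 [0->2 ok]
  2: obs=y cand={0,2,3,4,5} pick 3 [2->3 ok]
  3: obs=y cand={0,2,3,4,5} pick 5 [3->5 ok]
  4: obs=y cand={0,2,3,4,5} pick 3 [5->3 ok]
  5: obs=y cand={0,2,3,4,5} pick 3 [3->3 ok]
  6: obs=y cand={0,2,3,4,5} pick 0 [3->0 ok]
  7: obs=y cand={0,2,3,4,5} pick 2 [0->2 ok]
  8: obs=y cand={0,2,3,4,5} pick 3 [2->3 ok]
  9: obs=y cand={0,2,3,4,5} pick 5 [3->5 ok]
  10: obs=x cand={1} pick 1 [5->1 ok]
  11: obs=y cand={0,2,3,4,5} pick 4 [1->4 ok]
  12: obs=y cand={0,2,3,4,5} pick 2 [4->2 ok]
  13: obs=y cand={0,2,3,4,5} pick 3 [2->3 ok]
  14: obs=y cand={0,2,3,4,5} pick 5 [3->5 ok]
  15: obs=y cand={0,2,3,4,5} pick 5 [5->5 ok]
  16: obs=y cand={0,2,3,4,5} pick 2 [5->2 ok]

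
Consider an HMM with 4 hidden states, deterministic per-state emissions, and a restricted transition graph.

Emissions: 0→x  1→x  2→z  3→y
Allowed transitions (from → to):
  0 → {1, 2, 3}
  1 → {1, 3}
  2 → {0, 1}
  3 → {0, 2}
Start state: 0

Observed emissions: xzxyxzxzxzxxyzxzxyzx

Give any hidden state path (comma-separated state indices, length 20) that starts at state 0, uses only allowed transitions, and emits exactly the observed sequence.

  0: obs=x cand={0,1} pick 0 [start]
  1: obs=z cand={2} pick 2 [0->2 ok]
  2: obs=x cand={0,1} pick 0 [2->0 ok]
  3: obs=y cand={3} pick 3 [0->3 ok]
  4: obs=x cand={0,1} pick 0 [3->0 ok]
  5: obs=z cand={2} pick 2 [0->2 ok]
  6: obs=x cand={0,1} pick 0 [2->0 ok]
  7: obs=z cand={2} pick 2 [0->2 ok]
  8: obs=x cand={0,1} pick 0 [2->0 ok]
  9: obs=z cand={2} pick 2 [0->2 ok]
  10: obs=x cand={0,1} pick 0 [2->0 ok]
  11: obs=x cand={0,1} pick 1 [0->1 ok]
  12: obs=y cand={3} pick 3 [1->3 ok]
  13: obs=z cand={2} pick 2 [3->2 ok]
  14: obs=x cand={0,1} pick 0 [2->0 ok]
  15: obs=z cand={2} pick 2 [0->2 ok]
  16: obs=x cand={0,1} pick 1 [2->1 ok]
  17: obs=y cand={3} pick 3 [1->3 ok]
  18: obs=z cand={2} pick 2 [3->2 ok]
  19: obs=x cand={0,1} pick 0 [2->0 ok]

0,2,0,3,0,2,0,2,0,2,0,1,3,2,0,2,1,3,2,0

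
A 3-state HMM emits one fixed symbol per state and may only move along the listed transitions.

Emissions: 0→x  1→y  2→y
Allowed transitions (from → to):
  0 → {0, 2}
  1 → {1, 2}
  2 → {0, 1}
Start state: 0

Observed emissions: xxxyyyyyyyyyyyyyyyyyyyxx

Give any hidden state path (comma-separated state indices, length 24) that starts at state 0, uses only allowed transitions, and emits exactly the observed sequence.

0,0,0,2,1,1,2,1,2,1,1,1,2,1,1,2,1,2,1,2,1,2,0,0

  pos 0: x in {0}, choose 0; start
  pos 1: x in {0}, choose 0; 0->0 ok
  pos 2: x in {0}, choose 0; 0->0 ok
  pos 3: y in {1,2}, choose 2; 0->2 ok
  pos 4: y in {1,2}, choose 1; 2->1 ok
  pos 5: y in {1,2}, choose 1; 1->1 ok
  pos 6: y in {1,2}, choose 2; 1->2 ok
  pos 7: y in {1,2}, choose 1; 2->1 ok
  pos 8: y in {1,2}, choose 2; 1->2 ok
  pos 9: y in {1,2}, choose 1; 2->1 ok
  pos 10: y in {1,2}, choose 1; 1->1 ok
  pos 11: y in {1,2}, choose 1; 1->1 ok
  pos 12: y in {1,2}, choose 2; 1->2 ok
  pos 13: y in {1,2}, choose 1; 2->1 ok
  pos 14: y in {1,2}, choose 1; 1->1 ok
  pos 15: y in {1,2}, choose 2; 1->2 ok
  pos 16: y in {1,2}, choose 1; 2->1 ok
  pos 17: y in {1,2}, choose 2; 1->2 ok
  pos 18: y in {1,2}, choose 1; 2->1 ok
  pos 19: y in {1,2}, choose 2; 1->2 ok
  pos 20: y in {1,2}, choose 1; 2->1 ok
  pos 21: y in {1,2}, choose 2; 1->2 ok
  pos 22: x in {0}, choose 0; 2->0 ok
  pos 23: x in {0}, choose 0; 0->0 ok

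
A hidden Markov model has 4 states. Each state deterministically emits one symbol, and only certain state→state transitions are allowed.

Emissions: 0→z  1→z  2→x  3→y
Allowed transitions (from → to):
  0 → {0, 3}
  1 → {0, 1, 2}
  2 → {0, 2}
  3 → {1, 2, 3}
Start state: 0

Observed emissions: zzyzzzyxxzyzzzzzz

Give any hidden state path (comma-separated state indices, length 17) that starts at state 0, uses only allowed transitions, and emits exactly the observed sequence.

0,0,3,1,1,0,3,2,2,0,3,1,1,1,1,1,1

  t0 'z' -> {0,1}, take 0 (start)
  t1 'z' -> {0,1}, take 0 (0->0 ok)
  t2 'y' -> {3}, take 3 (0->3 ok)
  t3 'z' -> {0,1}, take 1 (3->1 ok)
  t4 'z' -> {0,1}, take 1 (1->1 ok)
  t5 'z' -> {0,1}, take 0 (1->0 ok)
  t6 'y' -> {3}, take 3 (0->3 ok)
  t7 'x' -> {2}, take 2 (3->2 ok)
  t8 'x' -> {2}, take 2 (2->2 ok)
  t9 'z' -> {0,1}, take 0 (2->0 ok)
  t10 'y' -> {3}, take 3 (0->3 ok)
  t11 'z' -> {0,1}, take 1 (3->1 ok)
  t12 'z' -> {0,1}, take 1 (1->1 ok)
  t13 'z' -> {0,1}, take 1 (1->1 ok)
  t14 'z' -> {0,1}, take 1 (1->1 ok)
  t15 'z' -> {0,1}, take 1 (1->1 ok)
  t16 'z' -> {0,1}, take 1 (1->1 ok)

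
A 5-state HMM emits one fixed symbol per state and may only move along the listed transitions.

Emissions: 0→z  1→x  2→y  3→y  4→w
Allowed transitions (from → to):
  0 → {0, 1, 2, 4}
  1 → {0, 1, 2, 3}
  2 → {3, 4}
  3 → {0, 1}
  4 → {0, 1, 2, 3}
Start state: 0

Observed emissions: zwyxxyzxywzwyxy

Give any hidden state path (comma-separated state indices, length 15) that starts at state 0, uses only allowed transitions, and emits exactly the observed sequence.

  t0 'z' -> {0}, take 0 (start)
  t1 'w' -> {4}, take 4 (0->4 ok)
  t2 'y' -> {2,3}, take 3 (4->3 ok)
  t3 'x' -> {1}, take 1 (3->1 ok)
  t4 'x' -> {1}, take 1 (1->1 ok)
  t5 'y' -> {2,3}, take 3 (1->3 ok)
  t6 'z' -> {0}, take 0 (3->0 ok)
  t7 'x' -> {1}, take 1 (0->1 ok)
  t8 'y' -> {2,3}, take 2 (1->2 ok)
  t9 'w' -> {4}, take 4 (2->4 ok)
  t10 'z' -> {0}, take 0 (4->0 ok)
  t11 'w' -> {4}, take 4 (0->4 ok)
  t12 'y' -> {2,3}, take 3 (4->3 ok)
  t13 'x' -> {1}, take 1 (3->1 ok)
  t14 'y' -> {2,3}, take 3 (1->3 ok)

0,4,3,1,1,3,0,1,2,4,0,4,3,1,3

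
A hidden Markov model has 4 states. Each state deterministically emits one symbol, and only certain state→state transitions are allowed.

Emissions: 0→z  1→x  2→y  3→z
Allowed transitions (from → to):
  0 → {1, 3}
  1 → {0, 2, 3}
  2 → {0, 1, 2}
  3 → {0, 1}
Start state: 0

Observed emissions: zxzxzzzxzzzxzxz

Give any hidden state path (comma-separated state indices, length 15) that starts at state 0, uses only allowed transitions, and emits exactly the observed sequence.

  pos 0: z in {0,3}, choose 0; start
  pos 1: x in {1}, choose 1; 0->1 ok
  pos 2: z in {0,3}, choose 0; 1->0 ok
  pos 3: x in {1}, choose 1; 0->1 ok
  pos 4: z in {0,3}, choose 0; 1->0 ok
  pos 5: z in {0,3}, choose 3; 0->3 ok
  pos 6: z in {0,3}, choose 0; 3->0 ok
  pos 7: x in {1}, choose 1; 0->1 ok
  pos 8: z in {0,3}, choose 3; 1->3 ok
  pos 9: z in {0,3}, choose 0; 3->0 ok
  pos 10: z in {0,3}, choose 3; 0->3 ok
  pos 11: x in {1}, choose 1; 3->1 ok
  pos 12: z in {0,3}, choose 0; 1->0 ok
  pos 13: x in {1}, choose 1; 0->1 ok
  pos 14: z in {0,3}, choose 3; 1->3 ok

0,1,0,1,0,3,0,1,3,0,3,1,0,1,3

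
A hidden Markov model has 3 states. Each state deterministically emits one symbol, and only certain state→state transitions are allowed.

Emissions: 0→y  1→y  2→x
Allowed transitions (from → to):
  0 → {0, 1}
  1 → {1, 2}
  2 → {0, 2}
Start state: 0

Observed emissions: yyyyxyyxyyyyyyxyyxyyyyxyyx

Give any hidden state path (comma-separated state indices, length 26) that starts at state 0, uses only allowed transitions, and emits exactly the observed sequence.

  0: obs=y cand={0,1} pick 0 [start]
  1: obs=y cand={0,1} pick 1 [0->1 ok]
  2: obs=y cand={0,1} pick 1 [1->1 ok]
  3: obs=y cand={0,1} pick 1 [1->1 ok]
  4: obs=x cand={2} pick 2 [1->2 ok]
  5: obs=y cand={0,1} pick 0 [2->0 ok]
  6: obs=y cand={0,1} pick 1 [0->1 ok]
  7: obs=x cand={2} pick 2 [1->2 ok]
  8: obs=y cand={0,1} pick 0 [2->0 ok]
  9: obs=y cand={0,1} pick 0 [0->0 ok]
  10: obs=y cand={0,1} pick 0 [0->0 ok]
  11: obs=y cand={0,1} pick 1 [0->1 ok]
  12: obs=y cand={0,1} pick 1 [1->1 ok]
  13: obs=y cand={0,1} pick 1 [1->1 ok]
  14: obs=x cand={2} pick 2 [1->2 ok]
  15: obs=y cand={0,1} pick 0 [2->0 ok]
  16: obs=y cand={0,1} pick 1 [0->1 ok]
  17: obs=x cand={2} pick 2 [1->2 ok]
  18: obs=y cand={0,1} pick 0 [2->0 ok]
  19: obs=y cand={0,1} pick 1 [0->1 ok]
  20: obs=y cand={0,1} pick 1 [1->1 ok]
  21: obs=y cand={0,1} pick 1 [1->1 ok]
  22: obs=x cand={2} pick 2 [1->2 ok]
  23: obs=y cand={0,1} pick 0 [2->0 ok]
  24: obs=y cand={0,1} pick 1 [0->1 ok]
  25: obs=x cand={2} pick 2 [1->2 ok]

0,1,1,1,2,0,1,2,0,0,0,1,1,1,2,0,1,2,0,1,1,1,2,0,1,2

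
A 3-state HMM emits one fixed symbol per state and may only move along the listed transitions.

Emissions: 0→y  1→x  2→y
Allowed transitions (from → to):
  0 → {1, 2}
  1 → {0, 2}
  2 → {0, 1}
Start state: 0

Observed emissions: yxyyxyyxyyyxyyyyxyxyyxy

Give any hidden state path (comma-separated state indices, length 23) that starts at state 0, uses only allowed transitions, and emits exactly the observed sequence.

0,1,2,0,1,2,0,1,0,2,0,1,0,2,0,2,1,2,1,0,2,1,2

  pos 0: y in {0,2}, choose 0; start
  pos 1: x in {1}, choose 1; 0->1 ok
  pos 2: y in {0,2}, choose 2; 1->2 ok
  pos 3: y in {0,2}, choose 0; 2->0 ok
  pos 4: x in {1}, choose 1; 0->1 ok
  pos 5: y in {0,2}, choose 2; 1->2 ok
  pos 6: y in {0,2}, choose 0; 2->0 ok
  pos 7: x in {1}, choose 1; 0->1 ok
  pos 8: y in {0,2}, choose 0; 1->0 ok
  pos 9: y in {0,2}, choose 2; 0->2 ok
  pos 10: y in {0,2}, choose 0; 2->0 ok
  pos 11: x in {1}, choose 1; 0->1 ok
  pos 12: y in {0,2}, choose 0; 1->0 ok
  pos 13: y in {0,2}, choose 2; 0->2 ok
  pos 14: y in {0,2}, choose 0; 2->0 ok
  pos 15: y in {0,2}, choose 2; 0->2 ok
  pos 16: x in {1}, choose 1; 2->1 ok
  pos 17: y in {0,2}, choose 2; 1->2 ok
  pos 18: x in {1}, choose 1; 2->1 ok
  pos 19: y in {0,2}, choose 0; 1->0 ok
  pos 20: y in {0,2}, choose 2; 0->2 ok
  pos 21: x in {1}, choose 1; 2->1 ok
  pos 22: y in {0,2}, choose 2; 1->2 ok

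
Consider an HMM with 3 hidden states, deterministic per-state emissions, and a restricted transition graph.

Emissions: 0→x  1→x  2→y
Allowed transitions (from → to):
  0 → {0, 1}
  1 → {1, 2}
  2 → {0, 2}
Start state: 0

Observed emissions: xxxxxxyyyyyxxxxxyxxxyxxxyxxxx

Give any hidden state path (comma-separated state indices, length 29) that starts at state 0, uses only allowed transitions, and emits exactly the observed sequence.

  pos 0: x in {0,1}, choose 0; start
  pos 1: x in {0,1}, choose 0; 0->0 ok
  pos 2: x in {0,1}, choose 0; 0->0 ok
  pos 3: x in {0,1}, choose 0; 0->0 ok
  pos 4: x in {0,1}, choose 0; 0->0 ok
  pos 5: x in {0,1}, choose 1; 0->1 ok
  pos 6: y in {2}, choose 2; 1->2 ok
  pos 7: y in {2}, choose 2; 2->2 ok
  pos 8: y in {2}, choose 2; 2->2 ok
  pos 9: y in {2}, choose 2; 2->2 ok
  pos 10: y in {2}, choose 2; 2->2 ok
  pos 11: x in {0,1}, choose 0; 2->0 ok
  pos 12: x in {0,1}, choose 0; 0->0 ok
  pos 13: x in {0,1}, choose 0; 0->0 ok
  pos 14: x in {0,1}, choose 1; 0->1 ok
  pos 15: x in {0,1}, choose 1; 1->1 ok
  pos 16: y in {2}, choose 2; 1->2 ok
  pos 17: x in {0,1}, choose 0; 2->0 ok
  pos 18: x in {0,1}, choose 1; 0->1 ok
  pos 19: x in {0,1}, choose 1; 1->1 ok
  pos 20: y in {2}, choose 2; 1->2 ok
  pos 21: x in {0,1}, choose 0; 2->0 ok
  pos 22: x in {0,1}, choose 0; 0->0 ok
  pos 23: x in {0,1}, choose 1; 0->1 ok
  pos 24: y in {2}, choose 2; 1->2 ok
  pos 25: x in {0,1}, choose 0; 2->0 ok
  pos 26: x in {0,1}, choose 0; 0->0 ok
  pos 27: x in {0,1}, choose 1; 0->1 ok
  pos 28: x in {0,1}, choose 1; 1->1 ok

0,0,0,0,0,1,2,2,2,2,2,0,0,0,1,1,2,0,1,1,2,0,0,1,2,0,0,1,1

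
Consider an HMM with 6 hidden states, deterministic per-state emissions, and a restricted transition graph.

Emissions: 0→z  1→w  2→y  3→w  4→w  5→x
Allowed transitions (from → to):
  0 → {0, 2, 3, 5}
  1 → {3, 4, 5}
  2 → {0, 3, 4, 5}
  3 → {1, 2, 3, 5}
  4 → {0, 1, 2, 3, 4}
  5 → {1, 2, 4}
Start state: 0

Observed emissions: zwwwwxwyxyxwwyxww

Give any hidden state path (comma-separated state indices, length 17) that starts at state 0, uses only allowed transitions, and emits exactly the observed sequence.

  [0] z  {0}  => 0  start
  [1] w  {1,3,4}  => 3  0->3 ok
  [2] w  {1,3,4}  => 3  3->3 ok
  [3] w  {1,3,4}  => 3  3->3 ok
  [4] w  {1,3,4}  => 3  3->3 ok
  [5] x  {5}  => 5  3->5 ok
  [6] w  {1,3,4}  => 4  5->4 ok
  [7] y  {2}  => 2  4->2 ok
  [8] x  {5}  => 5  2->5 ok
  [9] y  {2}  => 2  5->2 ok
  [10] x  {5}  => 5  2->5 ok
  [11] w  {1,3,4}  => 4  5->4 ok
  [12] w  {1,3,4}  => 3  4->3 ok
  [13] y  {2}  => 2  3->2 ok
  [14] x  {5}  => 5  2->5 ok
  [15] w  {1,3,4}  => 1  5->1 ok
  [16] w  {1,3,4}  => 3  1->3 ok

0,3,3,3,3,5,4,2,5,2,5,4,3,2,5,1,3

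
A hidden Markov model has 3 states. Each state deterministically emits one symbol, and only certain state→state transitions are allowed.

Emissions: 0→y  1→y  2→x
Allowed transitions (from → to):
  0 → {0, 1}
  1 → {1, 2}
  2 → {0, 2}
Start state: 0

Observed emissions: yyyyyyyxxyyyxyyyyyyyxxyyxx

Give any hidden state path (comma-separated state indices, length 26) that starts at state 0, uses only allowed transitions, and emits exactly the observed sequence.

  pos 0: y in {0,1}, choose 0; start
  pos 1: y in {0,1}, choose 0; 0->0 ok
  pos 2: y in {0,1}, choose 0; 0->0 ok
  pos 3: y in {0,1}, choose 0; 0->0 ok
  pos 4: y in {0,1}, choose 0; 0->0 ok
  pos 5: y in {0,1}, choose 1; 0->1 ok
  pos 6: y in {0,1}, choose 1; 1->1 ok
  pos 7: x in {2}, choose 2; 1->2 ok
  pos 8: x in {2}, choose 2; 2->2 ok
  pos 9: y in {0,1}, choose 0; 2->0 ok
  pos 10: y in {0,1}, choose 0; 0->0 ok
  pos 11: y in {0,1}, choose 1; 0->1 ok
  pos 12: x in {2}, choose 2; 1->2 ok
  pos 13: y in {0,1}, choose 0; 2->0 ok
  pos 14: y in {0,1}, choose 0; 0->0 ok
  pos 15: y in {0,1}, choose 0; 0->0 ok
  pos 16: y in {0,1}, choose 0; 0->0 ok
  pos 17: y in {0,1}, choose 1; 0->1 ok
  pos 18: y in {0,1}, choose 1; 1->1 ok
  pos 19: y in {0,1}, choose 1; 1->1 ok
  pos 20: x in {2}, choose 2; 1->2 ok
  pos 21: x in {2}, choose 2; 2->2 ok
  pos 22: y in {0,1}, choose 0; 2->0 ok
  pos 23: y in {0,1}, choose 1; 0->1 ok
  pos 24: x in {2}, choose 2; 1->2 ok
  pos 25: x in {2}, choose 2; 2->2 ok

0,0,0,0,0,1,1,2,2,0,0,1,2,0,0,0,0,1,1,1,2,2,0,1,2,2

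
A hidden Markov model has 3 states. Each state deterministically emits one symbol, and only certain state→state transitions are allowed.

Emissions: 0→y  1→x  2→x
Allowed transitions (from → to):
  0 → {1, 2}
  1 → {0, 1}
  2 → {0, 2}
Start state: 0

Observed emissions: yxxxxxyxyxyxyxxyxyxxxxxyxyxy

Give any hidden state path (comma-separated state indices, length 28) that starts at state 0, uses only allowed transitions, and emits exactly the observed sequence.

  pos 0: y in {0}, choose 0; start
  pos 1: x in {1,2}, choose 2; 0->2 ok
  pos 2: x in {1,2}, choose 2; 2->2 ok
  pos 3: x in {1,2}, choose 2; 2->2 ok
  pos 4: x in {1,2}, choose 2; 2->2 ok
  pos 5: x in {1,2}, choose 2; 2->2 ok
  pos 6: y in {0}, choose 0; 2->0 ok
  pos 7: x in {1,2}, choose 2; 0->2 ok
  pos 8: y in {0}, choose 0; 2->0 ok
  pos 9: x in {1,2}, choose 1; 0->1 ok
  pos 10: y in {0}, choose 0; 1->0 ok
  pos 11: x in {1,2}, choose 1; 0->1 ok
  pos 12: y in {0}, choose 0; 1->0 ok
  pos 13: x in {1,2}, choose 1; 0->1 ok
  pos 14: x in {1,2}, choose 1; 1->1 ok
  pos 15: y in {0}, choose 0; 1->0 ok
  pos 16: x in {1,2}, choose 1; 0->1 ok
  pos 17: y in {0}, choose 0; 1->0 ok
  pos 18: x in {1,2}, choose 2; 0->2 ok
  pos 19: x in {1,2}, choose 2; 2->2 ok
  pos 20: x in {1,2}, choose 2; 2->2 ok
  pos 21: x in {1,2}, choose 2; 2->2 ok
  pos 22: x in {1,2}, choose 2; 2->2 ok
  pos 23: y in {0}, choose 0; 2->0 ok
  pos 24: x in {1,2}, choose 2; 0->2 ok
  pos 25: y in {0}, choose 0; 2->0 ok
  pos 26: x in {1,2}, choose 2; 0->2 ok
  pos 27: y in {0}, choose 0; 2->0 ok

0,2,2,2,2,2,0,2,0,1,0,1,0,1,1,0,1,0,2,2,2,2,2,0,2,0,2,0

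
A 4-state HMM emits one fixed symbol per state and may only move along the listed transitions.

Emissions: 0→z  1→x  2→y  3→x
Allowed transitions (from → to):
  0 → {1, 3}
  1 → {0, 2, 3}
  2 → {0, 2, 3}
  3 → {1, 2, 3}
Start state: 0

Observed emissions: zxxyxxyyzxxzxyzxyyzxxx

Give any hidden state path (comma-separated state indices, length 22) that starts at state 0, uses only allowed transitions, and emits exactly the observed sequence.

  0: obs=z cand={0} pick 0 [start]
  1: obs=x cand={1,3} pick 1 [0->1 ok]
  2: obs=x cand={1,3} pick 3 [1->3 ok]
  3: obs=y cand={2} pick 2 [3->2 ok]
  4: obs=x cand={1,3} pick 3 [2->3 ok]
  5: obs=x cand={1,3} pick 1 [3->1 ok]
  6: obs=y cand={2} pick 2 [1->2 ok]
  7: obs=y cand={2} pick 2 [2->2 ok]
  8: obs=z cand={0} pick 0 [2->0 ok]
  9: obs=x cand={1,3} pick 3 [0->3 ok]
  10: obs=x cand={1,3} pick 1 [3->1 ok]
  11: obs=z cand={0} pick 0 [1->0 ok]
  12: obs=x cand={1,3} pick 1 [0->1 ok]
  13: obs=y cand={2} pick 2 [1->2 ok]
  14: obs=z cand={0} pick 0 [2->0 ok]
  15: obs=x cand={1,3} pick 3 [0->3 ok]
  16: obs=y cand={2} pick 2 [3->2 ok]
  17: obs=y cand={2} pick 2 [2->2 ok]
  18: obs=z cand={0} pick 0 [2->0 ok]
  19: obs=x cand={1,3} pick 3 [0->3 ok]
  20: obs=x cand={1,3} pick 1 [3->1 ok]
  21: obs=x cand={1,3} pick 3 [1->3 ok]

0,1,3,2,3,1,2,2,0,3,1,0,1,2,0,3,2,2,0,3,1,3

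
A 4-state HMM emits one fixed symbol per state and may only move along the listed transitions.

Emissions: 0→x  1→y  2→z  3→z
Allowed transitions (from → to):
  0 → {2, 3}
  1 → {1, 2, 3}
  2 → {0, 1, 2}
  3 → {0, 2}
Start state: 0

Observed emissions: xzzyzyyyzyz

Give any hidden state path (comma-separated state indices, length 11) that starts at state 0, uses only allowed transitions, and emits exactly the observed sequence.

0,3,2,1,2,1,1,1,2,1,3

  [0] x  {0}  => 0  start
  [1] z  {2,3}  => 3  0->3 ok
  [2] z  {2,3}  => 2  3->2 ok
  [3] y  {1}  => 1  2->1 ok
  [4] z  {2,3}  => 2  1->2 ok
  [5] y  {1}  => 1  2->1 ok
  [6] y  {1}  => 1  1->1 ok
  [7] y  {1}  => 1  1->1 ok
  [8] z  {2,3}  => 2  1->2 ok
  [9] y  {1}  => 1  2->1 ok
  [10] z  {2,3}  => 3  1->3 ok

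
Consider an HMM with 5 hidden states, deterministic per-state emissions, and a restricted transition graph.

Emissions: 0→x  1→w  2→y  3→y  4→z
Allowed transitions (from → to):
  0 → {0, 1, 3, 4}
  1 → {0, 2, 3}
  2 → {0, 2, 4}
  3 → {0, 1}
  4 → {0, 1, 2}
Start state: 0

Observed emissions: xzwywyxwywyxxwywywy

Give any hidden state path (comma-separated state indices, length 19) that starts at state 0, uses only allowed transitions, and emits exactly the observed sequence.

  pos 0: x in {0}, choose 0; start
  pos 1: z in {4}, choose 4; 0->4 ok
  pos 2: w in {1}, choose 1; 4->1 ok
  pos 3: y in {2,3}, choose 3; 1->3 ok
  pos 4: w in {1}, choose 1; 3->1 ok
  pos 5: y in {2,3}, choose 3; 1->3 ok
  pos 6: x in {0}, choose 0; 3->0 ok
  pos 7: w in {1}, choose 1; 0->1 ok
  pos 8: y in {2,3}, choose 3; 1->3 ok
  pos 9: w in {1}, choose 1; 3->1 ok
  pos 10: y in {2,3}, choose 2; 1->2 ok
  pos 11: x in {0}, choose 0; 2->0 ok
  pos 12: x in {0}, choose 0; 0->0 ok
  pos 13: w in {1}, choose 1; 0->1 ok
  pos 14: y in {2,3}, choose 3; 1->3 ok
  pos 15: w in {1}, choose 1; 3->1 ok
  pos 16: y in {2,3}, choose 3; 1->3 ok
  pos 17: w in {1}, choose 1; 3->1 ok
  pos 18: y in {2,3}, choose 2; 1->2 ok

0,4,1,3,1,3,0,1,3,1,2,0,0,1,3,1,3,1,2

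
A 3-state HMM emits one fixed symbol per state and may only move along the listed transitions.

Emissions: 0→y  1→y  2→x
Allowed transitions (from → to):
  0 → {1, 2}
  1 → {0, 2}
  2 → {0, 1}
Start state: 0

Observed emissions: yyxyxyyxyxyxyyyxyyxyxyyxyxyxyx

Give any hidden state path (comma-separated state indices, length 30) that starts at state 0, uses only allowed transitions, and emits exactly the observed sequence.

0,1,2,1,2,0,1,2,1,2,1,2,1,0,1,2,0,1,2,1,2,0,1,2,1,2,1,2,0,2

  pos 0: y in {0,1}, choose 0; start
  pos 1: y in {0,1}, choose 1; 0->1 ok
  pos 2: x in {2}, choose 2; 1->2 ok
  pos 3: y in {0,1}, choose 1; 2->1 ok
  pos 4: x in {2}, choose 2; 1->2 ok
  pos 5: y in {0,1}, choose 0; 2->0 ok
  pos 6: y in {0,1}, choose 1; 0->1 ok
  pos 7: x in {2}, choose 2; 1->2 ok
  pos 8: y in {0,1}, choose 1; 2->1 ok
  pos 9: x in {2}, choose 2; 1->2 ok
  pos 10: y in {0,1}, choose 1; 2->1 ok
  pos 11: x in {2}, choose 2; 1->2 ok
  pos 12: y in {0,1}, choose 1; 2->1 ok
  pos 13: y in {0,1}, choose 0; 1->0 ok
  pos 14: y in {0,1}, choose 1; 0->1 ok
  pos 15: x in {2}, choose 2; 1->2 ok
  pos 16: y in {0,1}, choose 0; 2->0 ok
  pos 17: y in {0,1}, choose 1; 0->1 ok
  pos 18: x in {2}, choose 2; 1->2 ok
  pos 19: y in {0,1}, choose 1; 2->1 ok
  pos 20: x in {2}, choose 2; 1->2 ok
  pos 21: y in {0,1}, choose 0; 2->0 ok
  pos 22: y in {0,1}, choose 1; 0->1 ok
  pos 23: x in {2}, choose 2; 1->2 ok
  pos 24: y in {0,1}, choose 1; 2->1 ok
  pos 25: x in {2}, choose 2; 1->2 ok
  pos 26: y in {0,1}, choose 1; 2->1 ok
  pos 27: x in {2}, choose 2; 1->2 ok
  pos 28: y in {0,1}, choose 0; 2->0 ok
  pos 29: x in {2}, choose 2; 0->2 ok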